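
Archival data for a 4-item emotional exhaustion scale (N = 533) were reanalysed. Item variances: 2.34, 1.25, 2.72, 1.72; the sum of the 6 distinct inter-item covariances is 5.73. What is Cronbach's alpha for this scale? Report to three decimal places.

ΣVar(i) = 2.34 + 1.25 + 2.72 + 1.72 = 8.03
Sum of distinct covariances = 5.73
σ²_total = ΣVar(i) + 2·Σcov = 8.03 + 2 × 5.73 = 19.49
α = (4/3)·(1 − 8.03/19.49) = 0.784

Cronbach's alpha = 0.784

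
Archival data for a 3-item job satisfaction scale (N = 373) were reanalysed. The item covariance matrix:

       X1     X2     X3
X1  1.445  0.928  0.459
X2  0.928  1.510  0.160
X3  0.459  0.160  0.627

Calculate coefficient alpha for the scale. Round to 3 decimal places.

α = 0.695

Σσᵢ² = 1.445 + 1.510 + 0.627 = 3.582
Sum of the distinct covariances = 1.547
Var(T) = 3.582 + 2 × 1.547 = 6.676
α = (k/(k−1))·(1 − Σσᵢ²/Var(T)) = (3/2)·(1 − 3.582/6.676) = 0.695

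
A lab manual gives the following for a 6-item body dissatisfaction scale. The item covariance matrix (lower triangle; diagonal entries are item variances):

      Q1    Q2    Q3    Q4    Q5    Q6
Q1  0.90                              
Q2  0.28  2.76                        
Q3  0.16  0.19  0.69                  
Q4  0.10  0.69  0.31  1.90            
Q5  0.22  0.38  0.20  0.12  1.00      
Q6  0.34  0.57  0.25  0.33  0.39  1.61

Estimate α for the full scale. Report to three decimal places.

α = 0.607

Σσ²ᵢ = 0.90 + 2.76 + 0.69 + 1.90 + 1.00 + 1.61 = 8.86
Σ_{i<j} σ_ij = 4.53
Var(T) = 8.86 + 2 × 4.53 = 17.92
α = (k/(k−1))·(1 − Σσ²ᵢ/Var(T)) = (6/5)·(1 − 8.86/17.92) = 0.607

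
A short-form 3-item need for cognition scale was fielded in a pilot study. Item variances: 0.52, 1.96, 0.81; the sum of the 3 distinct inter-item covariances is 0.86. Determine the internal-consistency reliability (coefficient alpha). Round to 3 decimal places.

Σσ²ᵢ = 0.52 + 1.96 + 0.81 = 3.29
Sum of distinct covariances = 0.86
Var(T) = Σσ²ᵢ + 2·Σcov = 3.29 + 2 × 0.86 = 5.01
α = (3/2)·(1 − 3.29/5.01) = 0.515

coefficient alpha = 0.515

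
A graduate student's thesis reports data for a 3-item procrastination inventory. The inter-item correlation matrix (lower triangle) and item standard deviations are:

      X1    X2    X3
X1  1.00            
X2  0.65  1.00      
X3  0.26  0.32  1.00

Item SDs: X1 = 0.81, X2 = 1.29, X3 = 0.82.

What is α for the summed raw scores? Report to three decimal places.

Σσ²ᵢ = 0.81² + 1.29² + 0.82² = 2.9926
Covariances σ_ij = r_ij · s_i · s_j:
  σ(X1,X2) = 0.65 × 0.81 × 1.29 = 0.6792
  σ(X1,X3) = 0.26 × 0.81 × 0.82 = 0.1727
  σ(X2,X3) = 0.32 × 1.29 × 0.82 = 0.3385
σ²_T = Σσ²ᵢ + 2·Σσ_ij = 2.9926 + 2 × 1.1904 = 5.3734
α = (3/2)·(1 − 2.9926/5.3734) = 0.665

α = 0.665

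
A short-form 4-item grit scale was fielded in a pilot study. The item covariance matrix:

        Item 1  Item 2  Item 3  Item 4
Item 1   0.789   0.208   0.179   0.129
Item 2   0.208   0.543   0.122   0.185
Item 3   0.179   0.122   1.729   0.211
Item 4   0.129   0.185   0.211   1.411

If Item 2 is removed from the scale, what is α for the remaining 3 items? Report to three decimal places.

α = 0.313

Remaining items: Item 1, Item 3, Item 4 (k = 3).
sum of item variances = 0.789 + 1.729 + 1.411 = 3.929
σ²_T = 3.929 + 2 × 0.519 = 4.967
α (item deleted) = (3/2)·(1 − 3.929/4.967) = 0.313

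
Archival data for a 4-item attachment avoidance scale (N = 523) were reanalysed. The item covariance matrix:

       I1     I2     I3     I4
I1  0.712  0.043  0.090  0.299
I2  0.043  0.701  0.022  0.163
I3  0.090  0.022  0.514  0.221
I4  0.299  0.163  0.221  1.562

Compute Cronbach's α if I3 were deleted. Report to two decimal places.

Remaining items: I1, I2, I4 (k = 3).
Σσᵢ² = 0.712 + 0.701 + 1.562 = 2.975
σ²_total = 2.975 + 2 × 0.505 = 3.985
α (item deleted) = (3/2)·(1 − 2.975/3.985) = 0.38

Cronbach's α = 0.38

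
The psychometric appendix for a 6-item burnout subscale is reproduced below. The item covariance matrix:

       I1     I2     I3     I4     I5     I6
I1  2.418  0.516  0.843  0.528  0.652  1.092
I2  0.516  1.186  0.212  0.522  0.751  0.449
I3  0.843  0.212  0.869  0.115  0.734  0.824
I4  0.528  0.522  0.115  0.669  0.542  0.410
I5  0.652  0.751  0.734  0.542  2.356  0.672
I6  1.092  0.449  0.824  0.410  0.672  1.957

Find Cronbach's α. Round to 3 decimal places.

sum of item variances = 2.418 + 1.186 + 0.869 + 0.669 + 2.356 + 1.957 = 9.455
Sum of the distinct covariances = 8.862
Var(T) = 9.455 + 2 × 8.862 = 27.179
α = (k/(k−1))·(1 − sum of item variances/Var(T)) = (6/5)·(1 − 9.455/27.179) = 0.783

Cronbach's α = 0.783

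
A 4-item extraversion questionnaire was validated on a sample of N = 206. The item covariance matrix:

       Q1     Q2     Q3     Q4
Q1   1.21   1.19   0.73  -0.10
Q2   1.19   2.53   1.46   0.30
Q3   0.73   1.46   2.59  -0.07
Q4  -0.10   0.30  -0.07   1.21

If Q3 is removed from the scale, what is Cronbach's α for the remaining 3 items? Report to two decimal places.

Remaining items: Q1, Q2, Q4 (k = 3).
Σσ²ᵢ = 1.21 + 2.53 + 1.21 = 4.95
Var(T) = 4.95 + 2 × 1.39 = 7.73
α (item deleted) = (3/2)·(1 − 4.95/7.73) = 0.54

α = 0.54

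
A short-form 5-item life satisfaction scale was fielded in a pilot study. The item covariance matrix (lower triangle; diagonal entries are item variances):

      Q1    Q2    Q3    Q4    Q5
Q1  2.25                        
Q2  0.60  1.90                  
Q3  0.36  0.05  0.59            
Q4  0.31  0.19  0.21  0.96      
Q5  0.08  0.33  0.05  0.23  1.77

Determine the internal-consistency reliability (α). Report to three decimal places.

sum of item variances = 2.25 + 1.90 + 0.59 + 0.96 + 1.77 = 7.47
Sum of the distinct covariances = 2.41
Var(T) = 7.47 + 2 × 2.41 = 12.29
α = (k/(k−1))·(1 − sum of item variances/Var(T)) = (5/4)·(1 − 7.47/12.29) = 0.490

α = 0.490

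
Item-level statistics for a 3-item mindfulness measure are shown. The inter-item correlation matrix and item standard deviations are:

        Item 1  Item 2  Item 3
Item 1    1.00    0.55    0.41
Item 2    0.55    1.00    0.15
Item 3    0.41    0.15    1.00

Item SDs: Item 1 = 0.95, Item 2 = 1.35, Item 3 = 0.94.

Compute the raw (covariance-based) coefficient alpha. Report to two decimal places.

coefficient alpha = 0.62

Σσ²ᵢ = 0.95² + 1.35² + 0.94² = 3.6086
Covariances σ_ij = r_ij · s_i · s_j:
  σ(Item 1,Item 2) = 0.55 × 0.95 × 1.35 = 0.7054
  σ(Item 1,Item 3) = 0.41 × 0.95 × 0.94 = 0.3661
  σ(Item 2,Item 3) = 0.15 × 1.35 × 0.94 = 0.1903
σ²_T = Σσ²ᵢ + 2·Σσ_ij = 3.6086 + 2 × 1.2618 = 6.1322
α = (3/2)·(1 − 3.6086/6.1322) = 0.62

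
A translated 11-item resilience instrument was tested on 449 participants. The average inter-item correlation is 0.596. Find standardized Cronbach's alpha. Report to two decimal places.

α = 0.94

Standardized α = k·r̄ / (1 + (k−1)·r̄) = 11 × 0.596 / (1 + 10 × 0.596)
  = 6.5560 / 6.9600 = 0.94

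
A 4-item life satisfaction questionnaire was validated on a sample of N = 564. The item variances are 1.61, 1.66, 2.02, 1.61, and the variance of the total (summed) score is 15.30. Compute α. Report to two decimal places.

Σσ²ᵢ = 1.61 + 1.66 + 2.02 + 1.61 = 6.90
α = (k/(k−1))·(1 − Σσ²ᵢ/σ²_T) = (4/3)·(1 − 6.90/15.30) = 0.73

α = 0.73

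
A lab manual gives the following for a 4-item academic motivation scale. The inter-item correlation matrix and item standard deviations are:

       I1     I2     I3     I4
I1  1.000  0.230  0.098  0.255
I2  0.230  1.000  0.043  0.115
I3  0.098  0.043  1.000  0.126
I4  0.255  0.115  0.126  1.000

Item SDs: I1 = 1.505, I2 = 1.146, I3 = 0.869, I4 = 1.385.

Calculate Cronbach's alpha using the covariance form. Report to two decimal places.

Σσ²ᵢ = 1.505² + 1.146² + 0.869² + 1.385² = 6.2517
Covariances σ_ij = r_ij · s_i · s_j:
  σ(I1,I2) = 0.230 × 1.505 × 1.146 = 0.3967
  σ(I1,I3) = 0.098 × 1.505 × 0.869 = 0.1282
  σ(I1,I4) = 0.255 × 1.505 × 1.385 = 0.5315
  σ(I2,I3) = 0.043 × 1.146 × 0.869 = 0.0428
  σ(I2,I4) = 0.115 × 1.146 × 1.385 = 0.1825
  σ(I3,I4) = 0.126 × 0.869 × 1.385 = 0.1516
σ²_T = Σσ²ᵢ + 2·Σσ_ij = 6.2517 + 2 × 1.4333 = 9.1183
α = (4/3)·(1 − 6.2517/9.1183) = 0.42

Cronbach's alpha = 0.42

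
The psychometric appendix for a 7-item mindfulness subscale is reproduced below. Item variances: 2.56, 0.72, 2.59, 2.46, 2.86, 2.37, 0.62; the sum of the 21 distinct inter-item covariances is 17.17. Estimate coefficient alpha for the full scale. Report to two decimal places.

ΣVar(i) = 2.56 + 0.72 + 2.59 + 2.46 + 2.86 + 2.37 + 0.62 = 14.18
Sum of distinct covariances = 17.17
Var(T) = ΣVar(i) + 2·Σcov = 14.18 + 2 × 17.17 = 48.52
α = (7/6)·(1 − 14.18/48.52) = 0.83

α = 0.83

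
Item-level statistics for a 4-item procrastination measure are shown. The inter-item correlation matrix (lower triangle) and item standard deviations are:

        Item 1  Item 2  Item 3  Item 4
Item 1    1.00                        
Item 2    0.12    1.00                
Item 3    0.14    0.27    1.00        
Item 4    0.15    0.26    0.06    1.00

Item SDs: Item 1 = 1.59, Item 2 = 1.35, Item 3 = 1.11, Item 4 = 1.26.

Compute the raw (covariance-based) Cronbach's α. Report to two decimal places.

Σσ²ᵢ = 1.59² + 1.35² + 1.11² + 1.26² = 7.1703
Covariances σ_ij = r_ij · s_i · s_j:
  σ(Item 1,Item 2) = 0.12 × 1.59 × 1.35 = 0.2576
  σ(Item 1,Item 3) = 0.14 × 1.59 × 1.11 = 0.2471
  σ(Item 1,Item 4) = 0.15 × 1.59 × 1.26 = 0.3005
  σ(Item 2,Item 3) = 0.27 × 1.35 × 1.11 = 0.4046
  σ(Item 2,Item 4) = 0.26 × 1.35 × 1.26 = 0.4423
  σ(Item 3,Item 4) = 0.06 × 1.11 × 1.26 = 0.0839
σ²_T = Σσ²ᵢ + 2·Σσ_ij = 7.1703 + 2 × 1.7360 = 10.6423
α = (4/3)·(1 − 7.1703/10.6423) = 0.43

α = 0.43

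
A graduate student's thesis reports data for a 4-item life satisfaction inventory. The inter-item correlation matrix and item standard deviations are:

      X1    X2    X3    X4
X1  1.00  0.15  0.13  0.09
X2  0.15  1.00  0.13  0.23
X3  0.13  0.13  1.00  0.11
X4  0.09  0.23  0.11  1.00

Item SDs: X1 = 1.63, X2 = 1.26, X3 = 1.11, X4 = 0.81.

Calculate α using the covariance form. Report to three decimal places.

α = 0.370

Σσ²ᵢ = 1.63² + 1.26² + 1.11² + 0.81² = 6.1327
Covariances σ_ij = r_ij · s_i · s_j:
  σ(X1,X2) = 0.15 × 1.63 × 1.26 = 0.3081
  σ(X1,X3) = 0.13 × 1.63 × 1.11 = 0.2352
  σ(X1,X4) = 0.09 × 1.63 × 0.81 = 0.1188
  σ(X2,X3) = 0.13 × 1.26 × 1.11 = 0.1818
  σ(X2,X4) = 0.23 × 1.26 × 0.81 = 0.2347
  σ(X3,X4) = 0.11 × 1.11 × 0.81 = 0.0989
σ²_T = Σσ²ᵢ + 2·Σσ_ij = 6.1327 + 2 × 1.1775 = 8.4877
α = (4/3)·(1 − 6.1327/8.4877) = 0.370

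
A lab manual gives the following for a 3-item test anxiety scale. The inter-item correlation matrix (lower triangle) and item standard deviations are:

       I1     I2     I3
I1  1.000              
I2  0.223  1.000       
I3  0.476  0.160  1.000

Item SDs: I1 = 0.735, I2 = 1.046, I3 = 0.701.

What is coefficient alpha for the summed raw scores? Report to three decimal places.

Σσ²ᵢ = 0.735² + 1.046² + 0.701² = 2.1257
Covariances σ_ij = r_ij · s_i · s_j:
  σ(I1,I2) = 0.223 × 0.735 × 1.046 = 0.1714
  σ(I1,I3) = 0.476 × 0.735 × 0.701 = 0.2453
  σ(I2,I3) = 0.160 × 1.046 × 0.701 = 0.1173
σ²_T = Σσ²ᵢ + 2·Σσ_ij = 2.1257 + 2 × 0.5340 = 3.1937
α = (3/2)·(1 − 2.1257/3.1937) = 0.502

α = 0.502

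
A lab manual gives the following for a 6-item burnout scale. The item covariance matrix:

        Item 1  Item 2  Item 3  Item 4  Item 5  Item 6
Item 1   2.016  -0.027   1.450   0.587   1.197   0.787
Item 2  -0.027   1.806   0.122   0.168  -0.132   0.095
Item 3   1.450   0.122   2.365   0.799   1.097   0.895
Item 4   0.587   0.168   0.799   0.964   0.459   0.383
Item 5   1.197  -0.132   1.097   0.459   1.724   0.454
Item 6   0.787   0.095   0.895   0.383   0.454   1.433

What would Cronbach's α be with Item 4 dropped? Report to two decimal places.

α = 0.70

Remaining items: Item 1, Item 2, Item 3, Item 5, Item 6 (k = 5).
Σσᵢ² = 2.016 + 1.806 + 2.365 + 1.724 + 1.433 = 9.344
Var(T) = 9.344 + 2 × 5.938 = 21.220
α (item deleted) = (5/4)·(1 − 9.344/21.220) = 0.70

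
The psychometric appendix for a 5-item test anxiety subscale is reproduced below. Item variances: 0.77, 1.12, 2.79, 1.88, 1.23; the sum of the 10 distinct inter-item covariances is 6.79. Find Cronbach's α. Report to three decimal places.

Cronbach's α = 0.794

Σσᵢ² = 0.77 + 1.12 + 2.79 + 1.88 + 1.23 = 7.79
Sum of distinct covariances = 6.79
total variance = Σσᵢ² + 2·Σcov = 7.79 + 2 × 6.79 = 21.37
α = (5/4)·(1 − 7.79/21.37) = 0.794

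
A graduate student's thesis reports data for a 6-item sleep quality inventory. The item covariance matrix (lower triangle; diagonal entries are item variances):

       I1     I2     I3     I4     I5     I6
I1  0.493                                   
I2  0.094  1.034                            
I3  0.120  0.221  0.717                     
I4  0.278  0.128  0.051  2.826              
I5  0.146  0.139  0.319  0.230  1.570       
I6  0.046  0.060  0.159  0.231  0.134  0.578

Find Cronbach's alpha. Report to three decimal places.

ΣVar(i) = 0.493 + 1.034 + 0.717 + 2.826 + 1.570 + 0.578 = 7.218
Σ_{i<j} σ_ij = 2.356
σ²_T = 7.218 + 2 × 2.356 = 11.930
α = (k/(k−1))·(1 − ΣVar(i)/σ²_T) = (6/5)·(1 − 7.218/11.930) = 0.474

Cronbach's alpha = 0.474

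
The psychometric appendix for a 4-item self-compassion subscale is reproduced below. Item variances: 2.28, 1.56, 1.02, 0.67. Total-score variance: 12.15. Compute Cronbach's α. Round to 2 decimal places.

α = 0.73

sum of item variances = 2.28 + 1.56 + 1.02 + 0.67 = 5.53
α = (k/(k−1))·(1 − sum of item variances/Var(T)) = (4/3)·(1 − 5.53/12.15) = 0.73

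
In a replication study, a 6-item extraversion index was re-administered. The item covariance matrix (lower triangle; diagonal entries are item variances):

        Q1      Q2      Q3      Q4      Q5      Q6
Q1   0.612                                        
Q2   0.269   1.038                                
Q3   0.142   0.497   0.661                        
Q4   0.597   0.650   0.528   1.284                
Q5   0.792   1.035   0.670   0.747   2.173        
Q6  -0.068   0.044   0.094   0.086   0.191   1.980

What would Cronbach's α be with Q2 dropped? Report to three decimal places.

Cronbach's α = 0.662

Remaining items: Q1, Q3, Q4, Q5, Q6 (k = 5).
Σσ²ᵢ = 0.612 + 0.661 + 1.284 + 2.173 + 1.980 = 6.710
total variance = 6.710 + 2 × 3.779 = 14.268
α (item deleted) = (5/4)·(1 − 6.710/14.268) = 0.662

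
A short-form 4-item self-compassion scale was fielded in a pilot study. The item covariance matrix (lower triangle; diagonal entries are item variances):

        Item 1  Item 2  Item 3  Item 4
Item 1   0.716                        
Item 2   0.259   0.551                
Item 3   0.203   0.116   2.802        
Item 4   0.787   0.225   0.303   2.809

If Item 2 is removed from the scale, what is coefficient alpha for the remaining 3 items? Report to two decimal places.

α = 0.44

Remaining items: Item 1, Item 3, Item 4 (k = 3).
ΣVar(i) = 0.716 + 2.802 + 2.809 = 6.327
σ²_T = 6.327 + 2 × 1.293 = 8.913
α (item deleted) = (3/2)·(1 − 6.327/8.913) = 0.44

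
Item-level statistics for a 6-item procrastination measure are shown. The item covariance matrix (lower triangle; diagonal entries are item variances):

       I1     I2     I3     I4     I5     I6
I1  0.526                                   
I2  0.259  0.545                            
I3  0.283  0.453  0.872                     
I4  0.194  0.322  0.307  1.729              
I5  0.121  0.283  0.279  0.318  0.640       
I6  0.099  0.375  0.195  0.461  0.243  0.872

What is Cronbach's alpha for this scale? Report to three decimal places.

Σσ²ᵢ = 0.526 + 0.545 + 0.872 + 1.729 + 0.640 + 0.872 = 5.184
Σ_{i<j} σ_ij = 4.192
σ²_T = 5.184 + 2 × 4.192 = 13.568
α = (k/(k−1))·(1 − Σσ²ᵢ/σ²_T) = (6/5)·(1 − 5.184/13.568) = 0.742

α = 0.742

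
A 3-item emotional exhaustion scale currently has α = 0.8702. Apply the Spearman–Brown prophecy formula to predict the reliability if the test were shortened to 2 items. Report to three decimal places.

Length factor m = 2/3 = 0.6667
α' = m·α / (1 − (1−m)·α)
   = 2/3 × 0.8702 / (1 − (1 − 2/3) × 0.8702)
   = 0.5801 / 0.7099 = 0.817

predicted reliability = 0.817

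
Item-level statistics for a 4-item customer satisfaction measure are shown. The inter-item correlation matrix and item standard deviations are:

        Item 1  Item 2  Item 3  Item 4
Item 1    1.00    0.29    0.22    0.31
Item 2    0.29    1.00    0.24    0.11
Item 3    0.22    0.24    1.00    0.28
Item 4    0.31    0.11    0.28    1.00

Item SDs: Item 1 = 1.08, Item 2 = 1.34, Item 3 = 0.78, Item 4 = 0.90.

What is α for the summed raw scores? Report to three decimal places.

α = 0.539

Σσ²ᵢ = 1.08² + 1.34² + 0.78² + 0.90² = 4.3804
Covariances σ_ij = r_ij · s_i · s_j:
  σ(Item 1,Item 2) = 0.29 × 1.08 × 1.34 = 0.4197
  σ(Item 1,Item 3) = 0.22 × 1.08 × 0.78 = 0.1853
  σ(Item 1,Item 4) = 0.31 × 1.08 × 0.90 = 0.3013
  σ(Item 2,Item 3) = 0.24 × 1.34 × 0.78 = 0.2508
  σ(Item 2,Item 4) = 0.11 × 1.34 × 0.90 = 0.1327
  σ(Item 3,Item 4) = 0.28 × 0.78 × 0.90 = 0.1966
σ²_T = Σσ²ᵢ + 2·Σσ_ij = 4.3804 + 2 × 1.4864 = 7.3532
α = (4/3)·(1 − 4.3804/7.3532) = 0.539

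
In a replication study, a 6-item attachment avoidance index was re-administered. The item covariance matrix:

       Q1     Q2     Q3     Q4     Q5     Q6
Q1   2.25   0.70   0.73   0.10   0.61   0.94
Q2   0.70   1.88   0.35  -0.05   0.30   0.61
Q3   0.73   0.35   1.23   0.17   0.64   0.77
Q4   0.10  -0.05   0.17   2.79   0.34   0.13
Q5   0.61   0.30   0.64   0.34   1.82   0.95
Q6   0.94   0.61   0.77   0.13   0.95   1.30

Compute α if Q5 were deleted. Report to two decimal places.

Remaining items: Q1, Q2, Q3, Q4, Q6 (k = 5).
sum of item variances = 2.25 + 1.88 + 1.23 + 2.79 + 1.30 = 9.45
σ²_total = 9.45 + 2 × 4.45 = 18.35
α (item deleted) = (5/4)·(1 − 9.45/18.35) = 0.61

α = 0.61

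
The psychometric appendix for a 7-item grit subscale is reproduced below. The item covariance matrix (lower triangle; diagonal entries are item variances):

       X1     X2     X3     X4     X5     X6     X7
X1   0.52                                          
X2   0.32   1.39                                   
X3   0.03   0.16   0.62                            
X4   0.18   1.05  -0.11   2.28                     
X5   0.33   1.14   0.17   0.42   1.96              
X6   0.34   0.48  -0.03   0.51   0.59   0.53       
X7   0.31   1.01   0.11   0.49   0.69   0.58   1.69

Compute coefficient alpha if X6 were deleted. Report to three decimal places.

α = 0.718

Remaining items: X1, X2, X3, X4, X5, X7 (k = 6).
Σσ²ᵢ = 0.52 + 1.39 + 0.62 + 2.28 + 1.96 + 1.69 = 8.46
σ²_total = 8.46 + 2 × 6.30 = 21.06
α (item deleted) = (6/5)·(1 − 8.46/21.06) = 0.718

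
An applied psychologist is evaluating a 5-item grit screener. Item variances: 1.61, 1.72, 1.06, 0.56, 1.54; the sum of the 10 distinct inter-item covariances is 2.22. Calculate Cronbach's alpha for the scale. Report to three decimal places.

ΣVar(i) = 1.61 + 1.72 + 1.06 + 0.56 + 1.54 = 6.49
Sum of distinct covariances = 2.22
σ²_total = ΣVar(i) + 2·Σcov = 6.49 + 2 × 2.22 = 10.93
α = (5/4)·(1 − 6.49/10.93) = 0.508

α = 0.508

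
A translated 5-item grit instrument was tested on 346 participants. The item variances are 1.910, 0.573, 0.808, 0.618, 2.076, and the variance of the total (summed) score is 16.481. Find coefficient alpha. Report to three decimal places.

sum of item variances = 1.910 + 0.573 + 0.808 + 0.618 + 2.076 = 5.985
α = (k/(k−1))·(1 − sum of item variances/σ²_T) = (5/4)·(1 − 5.985/16.481) = 0.796

α = 0.796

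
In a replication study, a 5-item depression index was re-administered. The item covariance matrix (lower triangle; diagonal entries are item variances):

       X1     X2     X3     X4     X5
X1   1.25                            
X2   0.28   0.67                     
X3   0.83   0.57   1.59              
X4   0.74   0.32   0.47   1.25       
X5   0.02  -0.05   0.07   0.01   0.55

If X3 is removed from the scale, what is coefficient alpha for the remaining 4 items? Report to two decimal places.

coefficient alpha = 0.55

Remaining items: X1, X2, X4, X5 (k = 4).
ΣVar(i) = 1.25 + 0.67 + 1.25 + 0.55 = 3.72
total variance = 3.72 + 2 × 1.32 = 6.36
α (item deleted) = (4/3)·(1 − 3.72/6.36) = 0.55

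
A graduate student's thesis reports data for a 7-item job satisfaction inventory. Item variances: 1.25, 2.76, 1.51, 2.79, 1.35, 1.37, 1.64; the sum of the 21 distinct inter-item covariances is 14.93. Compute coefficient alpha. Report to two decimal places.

Σσ²ᵢ = 1.25 + 2.76 + 1.51 + 2.79 + 1.35 + 1.37 + 1.64 = 12.67
Sum of distinct covariances = 14.93
Var(T) = Σσ²ᵢ + 2·Σcov = 12.67 + 2 × 14.93 = 42.53
α = (7/6)·(1 − 12.67/42.53) = 0.82

α = 0.82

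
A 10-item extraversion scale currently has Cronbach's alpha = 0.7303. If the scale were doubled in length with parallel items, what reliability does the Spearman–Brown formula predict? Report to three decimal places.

Length factor m = 2
α' = m·α / (1 + (m−1)·α)
   = 2 × 0.7303 / (1 + (2 − 1) × 0.7303)
   = 1.4606 / 1.7303 = 0.844

predicted reliability = 0.844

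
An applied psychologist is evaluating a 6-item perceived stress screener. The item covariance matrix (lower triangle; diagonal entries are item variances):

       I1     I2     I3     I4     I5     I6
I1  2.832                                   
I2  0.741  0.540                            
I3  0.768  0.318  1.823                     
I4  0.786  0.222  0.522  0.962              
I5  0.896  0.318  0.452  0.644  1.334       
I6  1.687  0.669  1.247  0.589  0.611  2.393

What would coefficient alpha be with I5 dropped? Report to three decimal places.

α = 0.798

Remaining items: I1, I2, I3, I4, I6 (k = 5).
ΣVar(i) = 2.832 + 0.540 + 1.823 + 0.962 + 2.393 = 8.550
total variance = 8.550 + 2 × 7.549 = 23.648
α (item deleted) = (5/4)·(1 − 8.550/23.648) = 0.798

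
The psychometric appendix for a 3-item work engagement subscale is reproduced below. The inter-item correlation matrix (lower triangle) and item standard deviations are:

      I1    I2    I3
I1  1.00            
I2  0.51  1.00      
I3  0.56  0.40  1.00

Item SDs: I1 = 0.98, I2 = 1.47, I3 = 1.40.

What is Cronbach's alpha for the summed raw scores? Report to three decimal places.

Cronbach's alpha = 0.717

Σσ²ᵢ = 0.98² + 1.47² + 1.40² = 5.0813
Covariances σ_ij = r_ij · s_i · s_j:
  σ(I1,I2) = 0.51 × 0.98 × 1.47 = 0.7347
  σ(I1,I3) = 0.56 × 0.98 × 1.40 = 0.7683
  σ(I2,I3) = 0.40 × 1.47 × 1.40 = 0.8232
σ²_T = Σσ²ᵢ + 2·Σσ_ij = 5.0813 + 2 × 2.3262 = 9.7337
α = (3/2)·(1 − 5.0813/9.7337) = 0.717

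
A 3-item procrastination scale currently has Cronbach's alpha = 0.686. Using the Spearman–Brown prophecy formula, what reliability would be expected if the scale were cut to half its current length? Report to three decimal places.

Length factor m = 1/2
α' = m·α / (1 − (1−m)·α)
   = 1/2 × 0.686 / (1 − (1 − 1/2) × 0.686)
   = 0.3430 / 0.6570 = 0.522

predicted reliability = 0.522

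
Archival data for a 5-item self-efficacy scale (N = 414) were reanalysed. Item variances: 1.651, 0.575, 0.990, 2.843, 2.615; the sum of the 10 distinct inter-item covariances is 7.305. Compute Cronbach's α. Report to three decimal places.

Σσ²ᵢ = 1.651 + 0.575 + 0.990 + 2.843 + 2.615 = 8.674
Sum of distinct covariances = 7.305
total variance = Σσ²ᵢ + 2·Σcov = 8.674 + 2 × 7.305 = 23.284
α = (5/4)·(1 − 8.674/23.284) = 0.784

α = 0.784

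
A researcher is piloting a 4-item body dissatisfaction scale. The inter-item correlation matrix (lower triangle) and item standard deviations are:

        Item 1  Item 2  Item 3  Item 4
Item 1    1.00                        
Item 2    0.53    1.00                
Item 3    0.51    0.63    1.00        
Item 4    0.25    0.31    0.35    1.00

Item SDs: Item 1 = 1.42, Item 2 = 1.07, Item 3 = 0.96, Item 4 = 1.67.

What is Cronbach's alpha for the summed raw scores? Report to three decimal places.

Cronbach's alpha = 0.705

Σσ²ᵢ = 1.42² + 1.07² + 0.96² + 1.67² = 6.8718
Covariances σ_ij = r_ij · s_i · s_j:
  σ(Item 1,Item 2) = 0.53 × 1.42 × 1.07 = 0.8053
  σ(Item 1,Item 3) = 0.51 × 1.42 × 0.96 = 0.6952
  σ(Item 1,Item 4) = 0.25 × 1.42 × 1.67 = 0.5928
  σ(Item 2,Item 3) = 0.63 × 1.07 × 0.96 = 0.6471
  σ(Item 2,Item 4) = 0.31 × 1.07 × 1.67 = 0.5539
  σ(Item 3,Item 4) = 0.35 × 0.96 × 1.67 = 0.5611
σ²_T = Σσ²ᵢ + 2·Σσ_ij = 6.8718 + 2 × 3.8554 = 14.5826
α = (4/3)·(1 − 6.8718/14.5826) = 0.705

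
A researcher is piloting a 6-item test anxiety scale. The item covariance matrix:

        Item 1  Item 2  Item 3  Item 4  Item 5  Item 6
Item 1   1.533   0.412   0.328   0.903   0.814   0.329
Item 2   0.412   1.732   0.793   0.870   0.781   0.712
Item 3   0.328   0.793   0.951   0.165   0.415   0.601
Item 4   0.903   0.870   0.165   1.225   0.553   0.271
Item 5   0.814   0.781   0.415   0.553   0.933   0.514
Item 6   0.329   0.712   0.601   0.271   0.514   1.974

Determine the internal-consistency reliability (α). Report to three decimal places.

Σσ²ᵢ = 1.533 + 1.732 + 0.951 + 1.225 + 0.933 + 1.974 = 8.348
Sum of the distinct covariances = 8.461
total variance = 8.348 + 2 × 8.461 = 25.270
α = (k/(k−1))·(1 − Σσ²ᵢ/total variance) = (6/5)·(1 − 8.348/25.270) = 0.804

α = 0.804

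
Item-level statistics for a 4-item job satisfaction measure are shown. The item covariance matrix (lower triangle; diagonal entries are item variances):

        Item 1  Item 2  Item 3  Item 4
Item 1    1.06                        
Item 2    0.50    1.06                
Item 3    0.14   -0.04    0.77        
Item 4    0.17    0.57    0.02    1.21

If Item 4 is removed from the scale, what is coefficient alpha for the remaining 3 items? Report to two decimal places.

Remaining items: Item 1, Item 2, Item 3 (k = 3).
ΣVar(i) = 1.06 + 1.06 + 0.77 = 2.89
σ²_T = 2.89 + 2 × 0.60 = 4.09
α (item deleted) = (3/2)·(1 − 2.89/4.09) = 0.44

coefficient alpha = 0.44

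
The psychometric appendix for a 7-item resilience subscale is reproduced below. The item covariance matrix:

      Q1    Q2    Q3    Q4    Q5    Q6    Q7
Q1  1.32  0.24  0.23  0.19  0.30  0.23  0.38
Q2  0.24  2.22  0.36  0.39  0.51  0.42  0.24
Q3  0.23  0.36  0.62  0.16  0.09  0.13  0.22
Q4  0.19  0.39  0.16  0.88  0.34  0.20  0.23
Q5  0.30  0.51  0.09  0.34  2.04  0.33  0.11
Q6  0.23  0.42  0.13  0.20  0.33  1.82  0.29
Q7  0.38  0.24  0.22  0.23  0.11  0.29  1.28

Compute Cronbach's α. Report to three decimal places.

ΣVar(i) = 1.32 + 2.22 + 0.62 + 0.88 + 2.04 + 1.82 + 1.28 = 10.18
Sum of the distinct covariances = 5.59
total variance = 10.18 + 2 × 5.59 = 21.36
α = (k/(k−1))·(1 − ΣVar(i)/total variance) = (7/6)·(1 − 10.18/21.36) = 0.611

α = 0.611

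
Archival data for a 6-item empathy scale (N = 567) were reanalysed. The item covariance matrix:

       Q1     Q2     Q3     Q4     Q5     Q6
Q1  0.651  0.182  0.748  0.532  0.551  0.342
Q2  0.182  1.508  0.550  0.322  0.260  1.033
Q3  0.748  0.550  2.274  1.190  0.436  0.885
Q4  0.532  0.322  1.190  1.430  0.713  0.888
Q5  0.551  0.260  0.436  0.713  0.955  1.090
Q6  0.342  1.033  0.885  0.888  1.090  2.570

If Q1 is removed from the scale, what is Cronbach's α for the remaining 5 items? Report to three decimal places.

α = 0.785

Remaining items: Q2, Q3, Q4, Q5, Q6 (k = 5).
Σσ²ᵢ = 1.508 + 2.274 + 1.430 + 0.955 + 2.570 = 8.737
Var(T) = 8.737 + 2 × 7.367 = 23.471
α (item deleted) = (5/4)·(1 − 8.737/23.471) = 0.785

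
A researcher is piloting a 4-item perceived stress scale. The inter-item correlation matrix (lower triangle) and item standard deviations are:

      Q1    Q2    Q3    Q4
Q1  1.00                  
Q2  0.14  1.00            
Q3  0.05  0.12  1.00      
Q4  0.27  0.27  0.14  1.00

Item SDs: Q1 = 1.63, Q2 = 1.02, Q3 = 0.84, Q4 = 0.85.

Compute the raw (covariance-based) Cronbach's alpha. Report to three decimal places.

Σσ²ᵢ = 1.63² + 1.02² + 0.84² + 0.85² = 5.1254
Covariances σ_ij = r_ij · s_i · s_j:
  σ(Q1,Q2) = 0.14 × 1.63 × 1.02 = 0.2328
  σ(Q1,Q3) = 0.05 × 1.63 × 0.84 = 0.0685
  σ(Q1,Q4) = 0.27 × 1.63 × 0.85 = 0.3741
  σ(Q2,Q3) = 0.12 × 1.02 × 0.84 = 0.1028
  σ(Q2,Q4) = 0.27 × 1.02 × 0.85 = 0.2341
  σ(Q3,Q4) = 0.14 × 0.84 × 0.85 = 0.1000
σ²_T = Σσ²ᵢ + 2·Σσ_ij = 5.1254 + 2 × 1.1123 = 7.3500
α = (4/3)·(1 − 5.1254/7.3500) = 0.404

Cronbach's alpha = 0.404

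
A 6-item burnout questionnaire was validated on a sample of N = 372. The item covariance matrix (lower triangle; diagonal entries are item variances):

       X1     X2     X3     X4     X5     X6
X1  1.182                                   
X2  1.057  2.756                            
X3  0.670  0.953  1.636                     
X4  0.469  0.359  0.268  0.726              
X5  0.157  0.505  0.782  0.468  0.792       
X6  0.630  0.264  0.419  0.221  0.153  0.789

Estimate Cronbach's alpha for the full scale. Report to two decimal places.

α = 0.78

sum of item variances = 1.182 + 2.756 + 1.636 + 0.726 + 0.792 + 0.789 = 7.881
Sum of off-diagonal covariances = 7.375
σ²_total = 7.881 + 2 × 7.375 = 22.631
α = (k/(k−1))·(1 − sum of item variances/σ²_total) = (6/5)·(1 − 7.881/22.631) = 0.78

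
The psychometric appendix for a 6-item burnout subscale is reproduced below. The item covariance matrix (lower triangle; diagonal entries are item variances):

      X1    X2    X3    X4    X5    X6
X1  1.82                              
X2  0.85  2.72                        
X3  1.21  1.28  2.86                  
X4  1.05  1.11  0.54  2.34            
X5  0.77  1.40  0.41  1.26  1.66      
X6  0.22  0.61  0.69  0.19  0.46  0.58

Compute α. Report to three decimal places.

α = 0.802

Σσᵢ² = 1.82 + 2.72 + 2.86 + 2.34 + 1.66 + 0.58 = 11.98
Sum of off-diagonal covariances = 12.05
Var(T) = 11.98 + 2 × 12.05 = 36.08
α = (k/(k−1))·(1 − Σσᵢ²/Var(T)) = (6/5)·(1 − 11.98/36.08) = 0.802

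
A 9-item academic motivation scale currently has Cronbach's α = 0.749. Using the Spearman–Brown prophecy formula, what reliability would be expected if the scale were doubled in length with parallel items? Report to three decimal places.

predicted reliability = 0.856

Length factor m = 2
α' = m·α / (1 + (m−1)·α)
   = 2 × 0.749 / (1 + (2 − 1) × 0.749)
   = 1.4980 / 1.7490 = 0.856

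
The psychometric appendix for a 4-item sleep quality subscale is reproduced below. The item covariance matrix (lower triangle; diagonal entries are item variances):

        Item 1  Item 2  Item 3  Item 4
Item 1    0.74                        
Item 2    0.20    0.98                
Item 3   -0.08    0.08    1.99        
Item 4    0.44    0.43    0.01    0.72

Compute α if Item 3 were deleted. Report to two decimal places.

Remaining items: Item 1, Item 2, Item 4 (k = 3).
ΣVar(i) = 0.74 + 0.98 + 0.72 = 2.44
Var(T) = 2.44 + 2 × 1.07 = 4.58
α (item deleted) = (3/2)·(1 − 2.44/4.58) = 0.70

α = 0.70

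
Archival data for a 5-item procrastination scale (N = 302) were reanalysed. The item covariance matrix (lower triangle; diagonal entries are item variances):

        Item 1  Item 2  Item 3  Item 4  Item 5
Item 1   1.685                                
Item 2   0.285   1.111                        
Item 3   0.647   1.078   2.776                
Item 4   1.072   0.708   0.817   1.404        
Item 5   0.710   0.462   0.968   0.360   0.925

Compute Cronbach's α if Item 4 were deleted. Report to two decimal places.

Remaining items: Item 1, Item 2, Item 3, Item 5 (k = 4).
sum of item variances = 1.685 + 1.111 + 2.776 + 0.925 = 6.497
σ²_total = 6.497 + 2 × 4.150 = 14.797
α (item deleted) = (4/3)·(1 − 6.497/14.797) = 0.75

Cronbach's α = 0.75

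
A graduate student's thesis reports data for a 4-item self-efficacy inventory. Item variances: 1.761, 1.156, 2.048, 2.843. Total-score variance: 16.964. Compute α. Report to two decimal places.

α = 0.72

Σσᵢ² = 1.761 + 1.156 + 2.048 + 2.843 = 7.808
α = (k/(k−1))·(1 − Σσᵢ²/σ²_total) = (4/3)·(1 − 7.808/16.964) = 0.72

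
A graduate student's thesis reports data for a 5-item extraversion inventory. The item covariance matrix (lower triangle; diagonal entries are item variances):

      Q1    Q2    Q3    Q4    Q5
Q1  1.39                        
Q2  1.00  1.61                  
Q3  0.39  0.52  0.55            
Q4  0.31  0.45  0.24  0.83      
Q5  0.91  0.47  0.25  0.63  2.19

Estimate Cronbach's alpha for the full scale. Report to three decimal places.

sum of item variances = 1.39 + 1.61 + 0.55 + 0.83 + 2.19 = 6.57
Σ_{i<j} σ_ij = 5.17
total variance = 6.57 + 2 × 5.17 = 16.91
α = (k/(k−1))·(1 − sum of item variances/total variance) = (5/4)·(1 − 6.57/16.91) = 0.764

Cronbach's alpha = 0.764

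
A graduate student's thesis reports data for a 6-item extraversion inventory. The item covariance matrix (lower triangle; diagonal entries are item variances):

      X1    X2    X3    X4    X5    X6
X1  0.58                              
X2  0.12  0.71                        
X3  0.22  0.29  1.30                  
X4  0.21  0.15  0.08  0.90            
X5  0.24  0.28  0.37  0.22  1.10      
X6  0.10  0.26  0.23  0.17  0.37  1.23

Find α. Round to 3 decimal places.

α = 0.639

ΣVar(i) = 0.58 + 0.71 + 1.30 + 0.90 + 1.10 + 1.23 = 5.82
Σ_{i<j} σ_ij = 3.31
total variance = 5.82 + 2 × 3.31 = 12.44
α = (k/(k−1))·(1 − ΣVar(i)/total variance) = (6/5)·(1 − 5.82/12.44) = 0.639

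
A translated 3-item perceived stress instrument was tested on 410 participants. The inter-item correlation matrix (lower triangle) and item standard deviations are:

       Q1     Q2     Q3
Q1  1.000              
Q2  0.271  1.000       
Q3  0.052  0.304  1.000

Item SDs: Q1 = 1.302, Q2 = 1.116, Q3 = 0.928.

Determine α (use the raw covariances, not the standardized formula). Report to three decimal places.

α = 0.433

Σσ²ᵢ = 1.302² + 1.116² + 0.928² = 3.8018
Covariances σ_ij = r_ij · s_i · s_j:
  σ(Q1,Q2) = 0.271 × 1.302 × 1.116 = 0.3938
  σ(Q1,Q3) = 0.052 × 1.302 × 0.928 = 0.0628
  σ(Q2,Q3) = 0.304 × 1.116 × 0.928 = 0.3148
σ²_T = Σσ²ᵢ + 2·Σσ_ij = 3.8018 + 2 × 0.7714 = 5.3446
α = (3/2)·(1 − 3.8018/5.3446) = 0.433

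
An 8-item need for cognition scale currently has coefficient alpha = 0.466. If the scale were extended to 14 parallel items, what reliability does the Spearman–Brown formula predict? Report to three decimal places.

Length factor m = 14/8 = 1.7500
α' = m·α / (1 + (m−1)·α)
   = 14/8 × 0.466 / (1 + (14/8 − 1) × 0.466)
   = 0.8155 / 1.3495 = 0.604

predicted reliability = 0.604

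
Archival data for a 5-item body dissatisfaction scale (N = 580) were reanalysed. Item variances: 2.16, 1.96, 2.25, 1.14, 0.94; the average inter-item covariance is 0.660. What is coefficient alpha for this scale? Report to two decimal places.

ΣVar(i) = 2.16 + 1.96 + 2.25 + 1.14 + 0.94 = 8.45
Sum of the 10 distinct covariances = 10 × 0.660 = 6.600
σ²_total = ΣVar(i) + 2·Σcov = 8.45 + 2 × 6.600 = 21.650
α = (5/4)·(1 − 8.45/21.650) = 0.76

α = 0.76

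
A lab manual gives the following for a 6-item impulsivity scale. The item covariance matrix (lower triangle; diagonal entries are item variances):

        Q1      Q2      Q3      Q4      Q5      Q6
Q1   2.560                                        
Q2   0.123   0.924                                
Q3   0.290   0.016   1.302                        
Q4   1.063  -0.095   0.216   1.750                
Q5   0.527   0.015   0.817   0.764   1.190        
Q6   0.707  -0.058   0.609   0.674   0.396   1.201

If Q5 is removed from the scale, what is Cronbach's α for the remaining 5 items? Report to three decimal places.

Remaining items: Q1, Q2, Q3, Q4, Q6 (k = 5).
Σσᵢ² = 2.560 + 0.924 + 1.302 + 1.750 + 1.201 = 7.737
σ²_T = 7.737 + 2 × 3.545 = 14.827
α (item deleted) = (5/4)·(1 − 7.737/14.827) = 0.598

α = 0.598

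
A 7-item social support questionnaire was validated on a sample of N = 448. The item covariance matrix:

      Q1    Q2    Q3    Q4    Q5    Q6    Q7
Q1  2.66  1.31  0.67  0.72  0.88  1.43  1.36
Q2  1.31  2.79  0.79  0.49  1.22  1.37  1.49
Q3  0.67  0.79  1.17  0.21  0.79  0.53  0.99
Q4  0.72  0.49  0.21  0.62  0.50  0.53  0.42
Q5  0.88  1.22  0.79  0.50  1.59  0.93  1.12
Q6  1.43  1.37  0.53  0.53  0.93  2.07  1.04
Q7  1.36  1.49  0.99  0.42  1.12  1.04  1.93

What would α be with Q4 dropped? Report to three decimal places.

α = 0.867

Remaining items: Q1, Q2, Q3, Q5, Q6, Q7 (k = 6).
sum of item variances = 2.66 + 2.79 + 1.17 + 1.59 + 2.07 + 1.93 = 12.21
Var(T) = 12.21 + 2 × 15.92 = 44.05
α (item deleted) = (6/5)·(1 − 12.21/44.05) = 0.867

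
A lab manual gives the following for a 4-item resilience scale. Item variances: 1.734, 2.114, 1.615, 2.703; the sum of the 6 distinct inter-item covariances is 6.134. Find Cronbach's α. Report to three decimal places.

Σσᵢ² = 1.734 + 2.114 + 1.615 + 2.703 = 8.166
Sum of distinct covariances = 6.134
total variance = Σσᵢ² + 2·Σcov = 8.166 + 2 × 6.134 = 20.434
α = (4/3)·(1 − 8.166/20.434) = 0.800

α = 0.800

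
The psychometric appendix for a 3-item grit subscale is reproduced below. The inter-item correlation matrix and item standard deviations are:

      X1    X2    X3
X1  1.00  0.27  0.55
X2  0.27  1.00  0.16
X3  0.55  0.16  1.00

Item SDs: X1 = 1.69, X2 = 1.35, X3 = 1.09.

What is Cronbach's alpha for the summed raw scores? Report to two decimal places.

Σσ²ᵢ = 1.69² + 1.35² + 1.09² = 5.8667
Covariances σ_ij = r_ij · s_i · s_j:
  σ(X1,X2) = 0.27 × 1.69 × 1.35 = 0.6160
  σ(X1,X3) = 0.55 × 1.69 × 1.09 = 1.0132
  σ(X2,X3) = 0.16 × 1.35 × 1.09 = 0.2354
σ²_T = Σσ²ᵢ + 2·Σσ_ij = 5.8667 + 2 × 1.8646 = 9.5959
α = (3/2)·(1 − 5.8667/9.5959) = 0.58

α = 0.58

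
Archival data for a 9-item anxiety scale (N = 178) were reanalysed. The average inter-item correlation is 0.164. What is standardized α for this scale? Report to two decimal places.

standardized α = 0.64

Standardized α = k·r̄ / (1 + (k−1)·r̄) = 9 × 0.164 / (1 + 8 × 0.164)
  = 1.4760 / 2.3120 = 0.64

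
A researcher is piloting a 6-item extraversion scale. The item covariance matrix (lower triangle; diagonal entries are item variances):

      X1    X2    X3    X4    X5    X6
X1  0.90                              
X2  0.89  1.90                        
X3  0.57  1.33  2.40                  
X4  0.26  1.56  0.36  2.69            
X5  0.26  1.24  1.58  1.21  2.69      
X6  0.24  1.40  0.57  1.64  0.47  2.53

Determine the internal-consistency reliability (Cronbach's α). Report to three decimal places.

Cronbach's α = 0.809

ΣVar(i) = 0.90 + 1.90 + 2.40 + 2.69 + 2.69 + 2.53 = 13.11
Σ_{i<j} σ_ij = 13.58
total variance = 13.11 + 2 × 13.58 = 40.27
α = (k/(k−1))·(1 − ΣVar(i)/total variance) = (6/5)·(1 − 13.11/40.27) = 0.809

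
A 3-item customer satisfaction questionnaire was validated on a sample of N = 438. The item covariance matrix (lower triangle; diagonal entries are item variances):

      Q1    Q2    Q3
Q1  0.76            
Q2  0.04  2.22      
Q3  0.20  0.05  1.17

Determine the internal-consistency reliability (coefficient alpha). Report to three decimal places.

coefficient alpha = 0.184

sum of item variances = 0.76 + 2.22 + 1.17 = 4.15
Sum of off-diagonal covariances = 0.29
σ²_T = 4.15 + 2 × 0.29 = 4.73
α = (k/(k−1))·(1 − sum of item variances/σ²_T) = (3/2)·(1 − 4.15/4.73) = 0.184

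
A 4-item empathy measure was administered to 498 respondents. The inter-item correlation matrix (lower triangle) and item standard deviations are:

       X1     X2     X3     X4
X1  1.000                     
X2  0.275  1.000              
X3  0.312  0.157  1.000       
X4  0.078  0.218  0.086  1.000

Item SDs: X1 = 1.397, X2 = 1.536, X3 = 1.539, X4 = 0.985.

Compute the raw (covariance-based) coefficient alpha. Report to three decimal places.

coefficient alpha = 0.487

Σσ²ᵢ = 1.397² + 1.536² + 1.539² + 0.985² = 7.6497
Covariances σ_ij = r_ij · s_i · s_j:
  σ(X1,X2) = 0.275 × 1.397 × 1.536 = 0.5901
  σ(X1,X3) = 0.312 × 1.397 × 1.539 = 0.6708
  σ(X1,X4) = 0.078 × 1.397 × 0.985 = 0.1073
  σ(X2,X3) = 0.157 × 1.536 × 1.539 = 0.3711
  σ(X2,X4) = 0.218 × 1.536 × 0.985 = 0.3298
  σ(X3,X4) = 0.086 × 1.539 × 0.985 = 0.1304
σ²_T = Σσ²ᵢ + 2·Σσ_ij = 7.6497 + 2 × 2.1995 = 12.0487
α = (4/3)·(1 − 7.6497/12.0487) = 0.487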